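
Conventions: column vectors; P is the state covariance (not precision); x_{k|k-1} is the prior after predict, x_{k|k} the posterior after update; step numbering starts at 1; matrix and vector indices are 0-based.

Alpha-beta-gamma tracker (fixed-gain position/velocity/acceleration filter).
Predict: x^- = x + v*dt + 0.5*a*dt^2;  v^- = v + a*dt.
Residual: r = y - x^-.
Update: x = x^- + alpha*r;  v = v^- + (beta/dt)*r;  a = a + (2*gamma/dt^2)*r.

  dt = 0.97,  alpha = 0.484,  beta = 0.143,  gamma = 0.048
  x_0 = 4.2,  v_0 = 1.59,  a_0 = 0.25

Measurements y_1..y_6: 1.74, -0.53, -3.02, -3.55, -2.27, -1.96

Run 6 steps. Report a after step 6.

step 1: x_pred=5.8599  r=-4.1199  x^+=3.8659  v^+=1.2251  a^+=-0.1704
step 2: x_pred=4.9741  r=-5.5041  x^+=2.3101  v^+=0.2485  a^+=-0.7319
step 3: x_pred=2.2068  r=-5.2268  x^+=-0.3230  v^+=-1.2321  a^+=-1.2652
step 4: x_pred=-2.1133  r=-1.4367  x^+=-2.8087  v^+=-2.6711  a^+=-1.4118
step 5: x_pred=-6.0639  r=3.7939  x^+=-4.2276  v^+=-3.4813  a^+=-1.0247
step 6: x_pred=-8.0866  r=6.1266  x^+=-5.1213  v^+=-3.5721  a^+=-0.3996

a_post = -0.3996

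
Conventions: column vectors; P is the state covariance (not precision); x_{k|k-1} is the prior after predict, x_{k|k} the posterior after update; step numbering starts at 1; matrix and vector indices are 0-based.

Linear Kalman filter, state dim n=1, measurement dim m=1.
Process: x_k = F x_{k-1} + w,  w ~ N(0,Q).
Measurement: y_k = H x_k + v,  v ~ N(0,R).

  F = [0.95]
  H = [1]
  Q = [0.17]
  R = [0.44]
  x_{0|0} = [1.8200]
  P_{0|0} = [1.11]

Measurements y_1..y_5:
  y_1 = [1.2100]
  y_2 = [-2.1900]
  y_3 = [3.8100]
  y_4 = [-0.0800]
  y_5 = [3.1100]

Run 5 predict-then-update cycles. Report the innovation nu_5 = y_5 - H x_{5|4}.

innov = [2.3940]

step 1: x^-=[1.7290]  P^-=[1.1718]  S=[1.6118]  K=[0.7270]  nu=[-0.5190]  x^+=[1.3517]  P^+=[0.3199]
step 2: x^-=[1.2841]  P^-=[0.4587]  S=[0.8987]  K=[0.5104]  nu=[-3.4741]  x^+=[-0.4891]  P^+=[0.2246]
step 3: x^-=[-0.4646]  P^-=[0.3727]  S=[0.8127]  K=[0.4586]  nu=[4.2746]  x^+=[1.4956]  P^+=[0.2018]
step 4: x^-=[1.4209]  P^-=[0.3521]  S=[0.7921]  K=[0.4445]  nu=[-1.5009]  x^+=[0.7537]  P^+=[0.1956]
step 5: x^-=[0.7160]  P^-=[0.3465]  S=[0.7865]  K=[0.4406]  nu=[2.3940]  x^+=[1.7707]  P^+=[0.1939]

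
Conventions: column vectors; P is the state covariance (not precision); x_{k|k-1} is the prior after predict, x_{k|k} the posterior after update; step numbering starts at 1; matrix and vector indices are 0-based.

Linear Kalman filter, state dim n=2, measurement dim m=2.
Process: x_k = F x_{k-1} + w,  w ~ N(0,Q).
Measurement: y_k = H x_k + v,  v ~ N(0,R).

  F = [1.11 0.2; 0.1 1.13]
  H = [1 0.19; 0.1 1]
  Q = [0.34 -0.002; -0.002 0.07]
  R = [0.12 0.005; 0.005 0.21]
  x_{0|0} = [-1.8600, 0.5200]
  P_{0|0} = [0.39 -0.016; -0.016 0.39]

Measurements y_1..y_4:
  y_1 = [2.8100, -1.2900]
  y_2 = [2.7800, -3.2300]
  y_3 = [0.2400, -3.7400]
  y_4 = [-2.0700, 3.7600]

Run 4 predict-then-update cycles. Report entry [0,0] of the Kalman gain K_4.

step 1: x^-=[-1.9606, 0.4016]  P^-=[0.8290 0.1090; 0.1090 0.5683]  S=[1.0110 0.3070; 0.3070 0.8084]  K=[0.8686 -0.0924; -0.0033 0.7177]  nu=[4.6943, -1.4955]  x^+=[2.2549, -0.6872]  P^+=[0.1087 -0.0259; -0.0259 0.1533]
step 2: x^-=[2.3656, -0.5510]  P^-=[0.4685 0.0117; 0.0117 0.2610]  S=[0.6024 0.1133; 0.1133 0.4780]  K=[0.7939 -0.0658; -0.0016 0.5488]  nu=[0.5191, -2.9155]  x^+=[2.9695, -2.1518]  P^+=[0.0987 -0.0197; -0.0197 0.1172]
step 3: x^-=[2.8657, -2.1346]  P^-=[0.4575 0.0103; 0.0103 0.2162]  S=[0.5892 0.1023; 0.1023 0.4328]  K=[0.7897 -0.0572; 0.0001 0.5019]  nu=[-2.2202, -1.8919]  x^+=[1.2206, -3.0843]  P^+=[0.0979 -0.0178; -0.0178 0.1072]
step 4: x^-=[0.7381, -3.3631]  P^-=[0.4569 0.0103; 0.0103 0.2038]  S=[0.5882 0.1000; 0.1000 0.4204]  K=[0.7894 -0.0544; 0.0007 0.4870]  nu=[-2.1691, 7.0493]  x^+=[-1.3576, 0.0687]  P^+=[0.0977 -0.0172; -0.0172 0.1040]

K[0,0] = 0.7894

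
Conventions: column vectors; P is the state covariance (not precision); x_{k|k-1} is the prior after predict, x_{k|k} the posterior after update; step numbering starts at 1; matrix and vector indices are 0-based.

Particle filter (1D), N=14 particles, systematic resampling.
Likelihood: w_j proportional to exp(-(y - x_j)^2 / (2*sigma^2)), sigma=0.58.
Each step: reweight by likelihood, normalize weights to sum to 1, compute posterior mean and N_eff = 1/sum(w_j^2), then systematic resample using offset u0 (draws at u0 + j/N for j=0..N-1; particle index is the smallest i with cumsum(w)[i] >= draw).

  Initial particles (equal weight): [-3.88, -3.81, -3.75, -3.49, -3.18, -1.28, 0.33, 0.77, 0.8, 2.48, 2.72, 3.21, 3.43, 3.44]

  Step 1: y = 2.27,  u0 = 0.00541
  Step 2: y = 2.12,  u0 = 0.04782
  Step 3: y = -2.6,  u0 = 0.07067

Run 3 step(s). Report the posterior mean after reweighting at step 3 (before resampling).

post_mean = 2.4826

step 1: w=[0.0000, 0.0000, 0.0000, 0.0000, 0.0000, 0.0000, 0.0016, 0.0154, 0.0176, 0.4088, 0.3231, 0.1174, 0.0591, 0.0571]  mean=2.6948  Neff=3.4181  idx=[7, 9, 9, 9, 9, 9, 9, 10, 10, 10, 10, 11, 11, 12]
step 2: w=[0.0086, 0.1060, 0.1060, 0.1060, 0.1060, 0.1060, 0.1060, 0.0753, 0.0753, 0.0753, 0.0753, 0.0220, 0.0220, 0.0100]  mean=2.5793  Neff=10.9545  idx=[1, 2, 2, 3, 4, 4, 5, 6, 6, 7, 8, 9, 10, 12]
step 3: w=[0.1099, 0.1099, 0.1099, 0.1099, 0.1099, 0.1099, 0.1099, 0.1099, 0.1099, 0.0027, 0.0027, 0.0027, 0.0027, 0.0000]  mean=2.4826  Neff=9.1945  idx=[0, 1, 1, 2, 3, 3, 4, 5, 5, 6, 7, 7, 8, 12]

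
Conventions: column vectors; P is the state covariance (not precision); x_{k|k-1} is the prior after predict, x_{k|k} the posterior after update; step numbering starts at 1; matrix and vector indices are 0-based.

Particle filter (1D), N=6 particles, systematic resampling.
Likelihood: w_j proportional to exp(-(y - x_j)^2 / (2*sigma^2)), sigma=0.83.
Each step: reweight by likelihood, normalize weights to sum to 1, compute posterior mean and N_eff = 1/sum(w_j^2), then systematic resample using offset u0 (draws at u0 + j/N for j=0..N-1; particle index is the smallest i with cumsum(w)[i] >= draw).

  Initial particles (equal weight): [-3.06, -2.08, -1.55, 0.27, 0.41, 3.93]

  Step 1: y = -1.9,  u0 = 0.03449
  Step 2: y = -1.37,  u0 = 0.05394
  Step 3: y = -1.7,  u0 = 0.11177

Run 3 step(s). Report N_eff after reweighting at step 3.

N_eff = 5.9883

step 1: w=[0.1622, 0.4207, 0.3941, 0.0141, 0.0090, 0.0000]  mean=-1.9746  Neff=2.7868  idx=[0, 1, 1, 1, 2, 2]
step 2: w=[0.0302, 0.1667, 0.1667, 0.1667, 0.2348, 0.2348]  mean=-1.8608  Neff=5.1398  idx=[1, 2, 3, 4, 4, 5]
step 3: w=[0.1593, 0.1593, 0.1593, 0.1740, 0.1740, 0.1740]  mean=-1.8033  Neff=5.9883  idx=[0, 1, 2, 3, 4, 5]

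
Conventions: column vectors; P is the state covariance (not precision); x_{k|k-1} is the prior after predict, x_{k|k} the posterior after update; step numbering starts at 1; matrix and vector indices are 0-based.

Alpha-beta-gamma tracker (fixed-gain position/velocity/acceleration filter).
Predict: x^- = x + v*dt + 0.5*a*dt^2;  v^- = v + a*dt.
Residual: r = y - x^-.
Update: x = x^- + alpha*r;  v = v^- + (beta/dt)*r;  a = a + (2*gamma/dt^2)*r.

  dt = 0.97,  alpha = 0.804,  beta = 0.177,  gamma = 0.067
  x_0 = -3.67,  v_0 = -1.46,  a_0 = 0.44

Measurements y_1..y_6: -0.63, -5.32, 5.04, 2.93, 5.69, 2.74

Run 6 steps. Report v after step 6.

v_post = 3.8937

step 1: x_pred=-4.8792  r=4.2492  x^+=-1.4628  v^+=-0.2578  a^+=1.0452
step 2: x_pred=-1.2212  r=-4.0988  x^+=-4.5166  v^+=0.0081  a^+=0.4614
step 3: x_pred=-4.2918  r=9.3318  x^+=3.2110  v^+=2.1584  a^+=1.7904
step 4: x_pred=6.1470  r=-3.2170  x^+=3.5605  v^+=3.3081  a^+=1.3323
step 5: x_pred=7.3962  r=-1.7062  x^+=6.0244  v^+=4.2891  a^+=1.0893
step 6: x_pred=10.6973  r=-7.9573  x^+=4.2996  v^+=3.8937  a^+=-0.0440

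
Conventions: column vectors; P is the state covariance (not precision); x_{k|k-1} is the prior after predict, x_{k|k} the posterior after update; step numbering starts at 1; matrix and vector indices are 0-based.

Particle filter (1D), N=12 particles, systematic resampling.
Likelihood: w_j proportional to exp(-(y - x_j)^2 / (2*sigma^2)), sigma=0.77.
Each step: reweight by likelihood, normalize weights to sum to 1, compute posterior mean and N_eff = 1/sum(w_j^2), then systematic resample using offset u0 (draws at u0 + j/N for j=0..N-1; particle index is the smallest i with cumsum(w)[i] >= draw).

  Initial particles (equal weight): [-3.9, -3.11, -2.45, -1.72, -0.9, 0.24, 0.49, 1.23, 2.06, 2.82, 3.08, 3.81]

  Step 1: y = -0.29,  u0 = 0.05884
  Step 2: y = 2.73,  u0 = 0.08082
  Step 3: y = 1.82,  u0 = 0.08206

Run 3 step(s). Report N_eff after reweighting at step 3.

step 1: w=[0.0000, 0.0005, 0.0079, 0.0722, 0.2958, 0.3195, 0.2424, 0.0577, 0.0038, 0.0001, 0.0000, 0.0000]  mean=-0.1366  Neff=3.8916  idx=[3, 4, 4, 4, 5, 5, 5, 5, 6, 6, 6, 7]
step 2: w=[0.0000, 0.0001, 0.0001, 0.0001, 0.0249, 0.0249, 0.0249, 0.0249, 0.0676, 0.0676, 0.0676, 0.6973]  mean=0.9808  Neff=1.9902  idx=[7, 8, 10, 11, 11, 11, 11, 11, 11, 11, 11, 11]
step 3: w=[0.0167, 0.0309, 0.0309, 0.1024, 0.1024, 0.1024, 0.1024, 0.1024, 0.1024, 0.1024, 0.1024, 0.1024]  mean=1.1677  Neff=10.3588  idx=[3, 3, 4, 5, 6, 7, 7, 8, 9, 10, 11, 11]

N_eff = 10.3588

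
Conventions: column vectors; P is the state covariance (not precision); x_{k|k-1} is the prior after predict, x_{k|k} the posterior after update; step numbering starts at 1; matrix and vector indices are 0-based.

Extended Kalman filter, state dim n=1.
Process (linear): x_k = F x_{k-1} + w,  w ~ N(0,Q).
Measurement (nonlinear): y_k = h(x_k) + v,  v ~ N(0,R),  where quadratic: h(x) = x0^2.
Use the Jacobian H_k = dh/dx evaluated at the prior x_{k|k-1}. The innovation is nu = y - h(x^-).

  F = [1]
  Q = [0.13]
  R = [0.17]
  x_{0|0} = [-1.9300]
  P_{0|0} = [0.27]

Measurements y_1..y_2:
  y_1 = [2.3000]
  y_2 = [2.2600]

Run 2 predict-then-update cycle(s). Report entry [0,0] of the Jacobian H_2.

step 1: x^-=[-1.9300]  P^-=[0.4000]  H_jac=[-3.8600]  S=[6.1298]  K=[-0.2519]  nu=[-1.4249]  x^+=[-1.5711]  P^+=[0.0111]
step 2: x^-=[-1.5711]  P^-=[0.1411]  H_jac=[-3.1422]  S=[1.5631]  K=[-0.2836]  nu=[-0.2083]  x^+=[-1.5120]  P^+=[0.0153]

H_jac[0,0] = -3.1422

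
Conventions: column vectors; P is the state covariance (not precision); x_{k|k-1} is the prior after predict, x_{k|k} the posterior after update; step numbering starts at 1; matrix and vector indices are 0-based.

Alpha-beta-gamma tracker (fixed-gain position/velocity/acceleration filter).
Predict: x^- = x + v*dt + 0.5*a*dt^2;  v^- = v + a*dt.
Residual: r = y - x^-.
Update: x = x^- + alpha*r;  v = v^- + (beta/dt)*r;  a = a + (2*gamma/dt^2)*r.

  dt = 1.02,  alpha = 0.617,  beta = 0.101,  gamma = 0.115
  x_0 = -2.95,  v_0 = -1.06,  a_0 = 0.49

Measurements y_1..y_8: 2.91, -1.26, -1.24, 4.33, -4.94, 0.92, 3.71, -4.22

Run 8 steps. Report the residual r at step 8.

resid = -4.6852

step 1: x_pred=-3.7763  r=6.6863  x^+=0.3491  v^+=0.1019  a^+=1.9681
step 2: x_pred=1.4769  r=-2.7369  x^+=-0.2118  v^+=1.8384  a^+=1.3631
step 3: x_pred=2.3724  r=-3.6124  x^+=0.1436  v^+=2.8710  a^+=0.5645
step 4: x_pred=3.3657  r=0.9643  x^+=3.9607  v^+=3.5423  a^+=0.7777
step 5: x_pred=7.9783  r=-12.9183  x^+=0.0077  v^+=3.0564  a^+=-2.0782
step 6: x_pred=2.0442  r=-1.1242  x^+=1.3506  v^+=0.8253  a^+=-2.3267
step 7: x_pred=0.9820  r=2.7280  x^+=2.6652  v^+=-1.2778  a^+=-1.7236
step 8: x_pred=0.4652  r=-4.6852  x^+=-2.4255  v^+=-3.4998  a^+=-2.7594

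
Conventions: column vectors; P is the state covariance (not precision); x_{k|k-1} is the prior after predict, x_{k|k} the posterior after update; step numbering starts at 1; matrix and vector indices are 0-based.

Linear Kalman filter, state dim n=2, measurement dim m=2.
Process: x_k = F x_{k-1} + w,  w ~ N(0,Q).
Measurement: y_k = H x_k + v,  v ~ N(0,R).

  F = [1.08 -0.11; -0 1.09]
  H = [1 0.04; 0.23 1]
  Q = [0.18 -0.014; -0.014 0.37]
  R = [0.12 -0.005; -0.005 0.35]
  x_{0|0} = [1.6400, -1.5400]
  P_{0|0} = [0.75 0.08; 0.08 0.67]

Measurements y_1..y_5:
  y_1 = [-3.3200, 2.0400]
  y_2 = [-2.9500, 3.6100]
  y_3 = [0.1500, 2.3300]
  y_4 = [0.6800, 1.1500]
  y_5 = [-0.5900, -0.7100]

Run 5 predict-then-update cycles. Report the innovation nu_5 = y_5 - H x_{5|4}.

innov = [-0.4709, -2.5970]

step 1: x^-=[1.9406, -1.6786]  P^-=[1.0439 -0.0002; -0.0002 1.1660]  S=[1.1658 0.2816; 0.2816 1.5712]  K=[0.8974 -0.0081; -0.1457 0.7682]  nu=[-5.1935, 3.2723]  x^+=[-2.7467, 1.5918]  P^+=[0.1090 -0.0324; -0.0324 0.2771]
step 2: x^-=[-3.1416, 1.7351]  P^-=[0.3182 -0.0854; -0.0854 0.6992]  S=[0.4325 0.0100; 0.0100 1.0267]  K=[0.7283 -0.0190; -0.1481 0.6633]  nu=[0.1222, 2.5975]  x^+=[-3.1018, 3.4399]  P^+=[0.0887 -0.0307; -0.0307 0.2399]
step 3: x^-=[-3.7284, 3.7495]  P^-=[0.2937 -0.0789; -0.0789 0.6551]  S=[0.4084 0.0091; 0.0091 0.9843]  K=[0.7117 -0.0181; -0.1435 0.6484]  nu=[3.7284, -0.5619]  x^+=[-1.0645, 2.8501]  P^+=[0.0867 -0.0298; -0.0298 0.2345]
step 4: x^-=[-1.4632, 3.1066]  P^-=[0.2910 -0.0773; -0.0773 0.6486]  S=[0.4059 0.0099; 0.0099 0.9785]  K=[0.7099 -0.0177; -0.1422 0.6462]  nu=[2.0189, -1.6200]  x^+=[-0.0013, 1.7727]  P^+=[0.0865 -0.0296; -0.0296 0.2337]
step 5: x^-=[-0.1964, 1.9322]  P^-=[0.2907 -0.0769; -0.0769 0.6476]  S=[0.4056 0.0101; 0.0101 0.9776]  K=[0.7096 -0.0176; -0.1419 0.6458]  nu=[-0.4709, -2.5970]  x^+=[-0.4847, 0.3218]  P^+=[0.0864 -0.0296; -0.0296 0.2336]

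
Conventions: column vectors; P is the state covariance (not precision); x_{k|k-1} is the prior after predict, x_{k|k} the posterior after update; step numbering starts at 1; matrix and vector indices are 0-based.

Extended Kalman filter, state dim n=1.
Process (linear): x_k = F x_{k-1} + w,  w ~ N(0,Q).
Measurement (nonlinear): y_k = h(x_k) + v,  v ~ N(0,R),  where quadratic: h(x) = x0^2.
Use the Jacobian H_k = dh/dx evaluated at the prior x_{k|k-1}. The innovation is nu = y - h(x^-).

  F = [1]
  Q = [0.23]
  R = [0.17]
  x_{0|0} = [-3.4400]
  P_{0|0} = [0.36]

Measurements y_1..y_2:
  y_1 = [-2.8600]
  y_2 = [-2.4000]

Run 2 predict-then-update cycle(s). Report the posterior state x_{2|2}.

step 1: x^-=[-3.4400]  P^-=[0.5900]  H_jac=[-6.8800]  S=[28.0973]  K=[-0.1445]  nu=[-14.6936]  x^+=[-1.3172]  P^+=[0.0036]
step 2: x^-=[-1.3172]  P^-=[0.2336]  H_jac=[-2.6344]  S=[1.7910]  K=[-0.3436]  nu=[-4.1351]  x^+=[0.1034]  P^+=[0.0222]

x_post = [0.1034]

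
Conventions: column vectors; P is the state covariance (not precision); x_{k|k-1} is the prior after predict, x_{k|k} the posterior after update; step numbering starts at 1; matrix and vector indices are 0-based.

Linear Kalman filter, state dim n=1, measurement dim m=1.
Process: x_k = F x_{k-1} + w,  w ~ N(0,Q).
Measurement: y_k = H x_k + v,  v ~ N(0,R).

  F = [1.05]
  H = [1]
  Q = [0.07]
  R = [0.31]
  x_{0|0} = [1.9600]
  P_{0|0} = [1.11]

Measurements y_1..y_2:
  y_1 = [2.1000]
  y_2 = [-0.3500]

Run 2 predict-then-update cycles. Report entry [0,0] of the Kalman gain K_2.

K[0,0] = 0.5272

step 1: x^-=[2.0580]  P^-=[1.2938]  S=[1.6038]  K=[0.8067]  nu=[0.0420]  x^+=[2.0919]  P^+=[0.2501]
step 2: x^-=[2.1965]  P^-=[0.3457]  S=[0.6557]  K=[0.5272]  nu=[-2.5465]  x^+=[0.8539]  P^+=[0.1634]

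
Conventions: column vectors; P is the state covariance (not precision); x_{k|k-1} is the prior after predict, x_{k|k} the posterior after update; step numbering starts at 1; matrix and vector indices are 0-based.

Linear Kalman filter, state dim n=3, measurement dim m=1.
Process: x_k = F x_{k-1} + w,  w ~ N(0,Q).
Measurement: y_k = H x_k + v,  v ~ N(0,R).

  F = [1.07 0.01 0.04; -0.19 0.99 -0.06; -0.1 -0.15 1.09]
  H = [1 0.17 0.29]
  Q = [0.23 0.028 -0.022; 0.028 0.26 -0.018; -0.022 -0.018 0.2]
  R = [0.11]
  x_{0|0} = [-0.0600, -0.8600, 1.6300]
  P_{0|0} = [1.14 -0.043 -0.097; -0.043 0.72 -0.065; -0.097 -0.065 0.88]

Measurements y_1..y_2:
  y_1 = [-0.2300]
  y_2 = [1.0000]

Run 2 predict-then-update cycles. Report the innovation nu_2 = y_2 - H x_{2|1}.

step 1: x^-=[-0.0076, -0.9378, 1.9117]  P^-=[1.5274 -0.2398 -0.2128; -0.2398 1.0317 -0.2090; -0.2128 -0.2090 1.3142]  S=[1.5522]  K=[0.9180; -0.0805; 0.0856]  nu=[-0.6174]  x^+=[-0.5744, -0.8881, 1.8589]  P^+=[0.2193 -0.1250 -0.3347; -0.1250 1.0216 -0.1983; -0.3347 -0.1983 1.3029]
step 2: x^-=[-0.5491, -0.8816, 2.2168]  P^-=[0.4518 -0.1255 -0.3600; -0.1255 1.3369 -0.3904; -0.3600 -0.3904 1.9072]  S=[0.4708]  K=[0.6925; -0.0243; 0.2691]  nu=[1.0561]  x^+=[0.1822, -0.9073, 2.5010]  P^+=[0.2260 -0.1176 -0.4478; -0.1176 1.3366 -0.3873; -0.4478 -0.3873 1.8731]

innov = [1.0561]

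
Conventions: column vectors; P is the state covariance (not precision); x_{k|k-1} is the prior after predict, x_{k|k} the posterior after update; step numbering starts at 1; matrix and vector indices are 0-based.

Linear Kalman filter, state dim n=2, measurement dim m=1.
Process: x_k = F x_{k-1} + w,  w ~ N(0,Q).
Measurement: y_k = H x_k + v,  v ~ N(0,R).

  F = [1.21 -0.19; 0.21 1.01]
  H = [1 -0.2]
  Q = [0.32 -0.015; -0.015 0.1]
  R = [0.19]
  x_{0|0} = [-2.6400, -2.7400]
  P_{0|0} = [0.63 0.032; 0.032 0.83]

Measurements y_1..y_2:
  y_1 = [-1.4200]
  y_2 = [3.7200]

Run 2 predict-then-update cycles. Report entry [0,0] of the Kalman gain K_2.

step 1: x^-=[-2.6738, -3.3218]  P^-=[1.2576 0.0236; 0.0236 0.9880]  S=[1.4777]  K=[0.8479; -0.1177]  nu=[0.5894]  x^+=[-2.1740, -3.3912]  P^+=[0.1953 0.1711; 0.1711 0.9676]
step 2: x^-=[-1.9862, -3.8817]  P^-=[0.5622 0.0513; 0.0513 1.1682]  S=[0.7784]  K=[0.7091; -0.2343]  nu=[4.9299]  x^+=[1.5094, -5.0366]  P^+=[0.1708 0.1806; 0.1806 1.1255]

K[0,0] = 0.7091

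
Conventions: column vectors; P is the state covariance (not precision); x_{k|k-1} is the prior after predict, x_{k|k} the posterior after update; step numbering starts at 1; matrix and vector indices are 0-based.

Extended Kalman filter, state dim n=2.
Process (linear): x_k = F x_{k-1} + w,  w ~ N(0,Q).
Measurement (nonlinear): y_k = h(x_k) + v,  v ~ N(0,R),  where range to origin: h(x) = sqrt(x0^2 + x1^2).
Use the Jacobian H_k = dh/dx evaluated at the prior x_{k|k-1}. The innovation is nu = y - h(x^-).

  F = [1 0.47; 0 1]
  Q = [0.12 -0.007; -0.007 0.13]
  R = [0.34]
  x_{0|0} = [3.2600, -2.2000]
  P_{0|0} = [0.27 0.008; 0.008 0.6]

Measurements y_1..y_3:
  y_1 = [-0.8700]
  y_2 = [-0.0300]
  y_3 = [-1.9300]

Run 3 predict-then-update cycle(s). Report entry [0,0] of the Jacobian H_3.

step 1: x^-=[2.2260, -2.2000]  P^-=[0.5301 0.2830; 0.2830 0.7300]  H_jac=[0.7112 -0.7029]  S=[0.6859]  K=[0.2596; -0.4547]  nu=[-3.9997]  x^+=[1.1876, -0.3814]  P^+=[0.4838 0.3640; 0.3640 0.5882]
step 2: x^-=[1.0083, -0.3814]  P^-=[1.0759 0.6334; 0.6334 0.7182]  H_jac=[0.9353 -0.3538]  S=[0.9520]  K=[0.8217; 0.3555]  nu=[-1.1080]  x^+=[0.0978, -0.7752]  P^+=[0.4331 0.3553; 0.3553 0.5979]
step 3: x^-=[-0.2665, -0.7752]  P^-=[1.0192 0.6294; 0.6294 0.7279]  H_jac=[-0.3251 -0.9457]  S=[1.4857]  K=[-0.6236; -0.6010]  nu=[-2.7498]  x^+=[1.4483, 0.8775]  P^+=[0.4414 0.0725; 0.0725 0.1912]

H_jac[0,0] = -0.3251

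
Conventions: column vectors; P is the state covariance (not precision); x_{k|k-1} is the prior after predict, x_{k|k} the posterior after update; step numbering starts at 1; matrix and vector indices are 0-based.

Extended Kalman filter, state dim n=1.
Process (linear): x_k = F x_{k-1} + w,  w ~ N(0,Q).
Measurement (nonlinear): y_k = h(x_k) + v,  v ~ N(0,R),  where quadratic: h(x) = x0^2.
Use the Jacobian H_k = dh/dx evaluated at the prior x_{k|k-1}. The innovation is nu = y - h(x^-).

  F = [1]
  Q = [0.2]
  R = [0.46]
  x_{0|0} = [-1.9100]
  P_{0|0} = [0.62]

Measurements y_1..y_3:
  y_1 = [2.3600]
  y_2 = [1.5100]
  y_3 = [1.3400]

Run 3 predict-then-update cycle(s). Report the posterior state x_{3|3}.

step 1: x^-=[-1.9100]  P^-=[0.8200]  H_jac=[-3.8200]  S=[12.4258]  K=[-0.2521]  nu=[-1.2881]  x^+=[-1.5853]  P^+=[0.0304]
step 2: x^-=[-1.5853]  P^-=[0.2304]  H_jac=[-3.1706]  S=[2.7757]  K=[-0.2631]  nu=[-1.0031]  x^+=[-1.3213]  P^+=[0.0382]
step 3: x^-=[-1.3213]  P^-=[0.2382]  H_jac=[-2.6427]  S=[2.1233]  K=[-0.2964]  nu=[-0.4059]  x^+=[-1.2010]  P^+=[0.0516]

x_post = [-1.2010]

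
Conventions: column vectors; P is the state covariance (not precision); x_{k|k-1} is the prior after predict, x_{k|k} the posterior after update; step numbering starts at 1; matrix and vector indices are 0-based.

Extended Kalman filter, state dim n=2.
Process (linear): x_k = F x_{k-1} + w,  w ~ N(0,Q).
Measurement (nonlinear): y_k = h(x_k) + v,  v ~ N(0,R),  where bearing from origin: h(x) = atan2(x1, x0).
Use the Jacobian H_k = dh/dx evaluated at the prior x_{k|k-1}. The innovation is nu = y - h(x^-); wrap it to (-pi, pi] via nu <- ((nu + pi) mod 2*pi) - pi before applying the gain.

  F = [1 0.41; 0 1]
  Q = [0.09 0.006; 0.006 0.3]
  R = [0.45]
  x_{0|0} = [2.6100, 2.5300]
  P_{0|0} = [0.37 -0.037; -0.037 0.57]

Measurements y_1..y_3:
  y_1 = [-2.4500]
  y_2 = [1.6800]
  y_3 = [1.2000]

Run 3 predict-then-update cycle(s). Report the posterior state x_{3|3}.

step 1: x^-=[3.6473, 2.5300]  P^-=[0.5255 0.2027; 0.2027 0.8700]  H_jac=[-0.1284 0.1851]  S=[0.4788]  K=[-0.0625; 0.2820]  nu=[-3.0565]  x^+=[3.8385, 1.6682]  P^+=[0.5236 0.2111; 0.2111 0.8319]
step 2: x^-=[4.5224, 1.6682]  P^-=[0.9266 0.5582; 0.5582 1.1319]  H_jac=[-0.0718 0.1946]  S=[0.4821]  K=[0.0874; 0.3739]  nu=[1.3266]  x^+=[4.6384, 2.1642]  P^+=[0.9229 0.5425; 0.5425 1.0645]
step 3: x^-=[5.5257, 2.1642]  P^-=[1.6367 0.9849; 0.9849 1.3645]  H_jac=[-0.0615 0.1569]  S=[0.4708]  K=[0.1146; 0.3262]  nu=[0.8267]  x^+=[5.6205, 2.4339]  P^+=[1.6305 0.9673; 0.9673 1.3144]

x_post = [5.6205, 2.4339]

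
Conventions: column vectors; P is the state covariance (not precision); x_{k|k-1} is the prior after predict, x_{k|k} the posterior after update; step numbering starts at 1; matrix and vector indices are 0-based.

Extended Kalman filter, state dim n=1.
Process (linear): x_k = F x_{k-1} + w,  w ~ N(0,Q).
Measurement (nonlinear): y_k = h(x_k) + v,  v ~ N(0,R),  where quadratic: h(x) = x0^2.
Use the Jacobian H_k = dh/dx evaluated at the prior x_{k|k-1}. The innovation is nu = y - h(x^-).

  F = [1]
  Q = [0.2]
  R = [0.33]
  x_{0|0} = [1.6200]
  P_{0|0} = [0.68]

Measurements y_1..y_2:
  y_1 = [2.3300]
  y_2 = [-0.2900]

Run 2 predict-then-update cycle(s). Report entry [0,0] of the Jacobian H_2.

step 1: x^-=[1.6200]  P^-=[0.8800]  H_jac=[3.2400]  S=[9.5679]  K=[0.2980]  nu=[-0.2944]  x^+=[1.5323]  P^+=[0.0304]
step 2: x^-=[1.5323]  P^-=[0.2304]  H_jac=[3.0645]  S=[2.4933]  K=[0.2831]  nu=[-2.6379]  x^+=[0.7854]  P^+=[0.0305]

H_jac[0,0] = 3.0645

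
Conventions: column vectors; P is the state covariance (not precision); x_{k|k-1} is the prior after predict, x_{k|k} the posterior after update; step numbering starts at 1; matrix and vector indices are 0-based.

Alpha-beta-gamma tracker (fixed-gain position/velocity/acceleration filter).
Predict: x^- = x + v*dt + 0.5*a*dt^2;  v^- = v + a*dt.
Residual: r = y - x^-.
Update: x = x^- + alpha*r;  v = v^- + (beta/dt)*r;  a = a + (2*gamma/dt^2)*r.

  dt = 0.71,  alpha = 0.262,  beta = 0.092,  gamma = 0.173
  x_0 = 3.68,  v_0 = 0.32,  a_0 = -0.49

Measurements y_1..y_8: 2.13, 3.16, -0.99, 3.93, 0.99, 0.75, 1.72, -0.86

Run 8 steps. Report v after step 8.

step 1: x_pred=3.7837  r=-1.6537  x^+=3.3504  v^+=-0.2422  a^+=-1.6250
step 2: x_pred=2.7689  r=0.3911  x^+=2.8714  v^+=-1.3453  a^+=-1.3566
step 3: x_pred=1.5743  r=-2.5643  x^+=0.9024  v^+=-2.6407  a^+=-3.1166
step 4: x_pred=-1.7580  r=5.6880  x^+=-0.2678  v^+=-4.1165  a^+=0.7875
step 5: x_pred=-2.9920  r=3.9820  x^+=-1.9487  v^+=-3.0414  a^+=3.5206
step 6: x_pred=-3.2208  r=3.9708  x^+=-2.1804  v^+=-0.0273  a^+=6.2461
step 7: x_pred=-0.6255  r=2.3455  x^+=-0.0110  v^+=4.7113  a^+=7.8559
step 8: x_pred=5.3142  r=-6.1742  x^+=3.6965  v^+=9.4890  a^+=3.6181

v_post = 9.4890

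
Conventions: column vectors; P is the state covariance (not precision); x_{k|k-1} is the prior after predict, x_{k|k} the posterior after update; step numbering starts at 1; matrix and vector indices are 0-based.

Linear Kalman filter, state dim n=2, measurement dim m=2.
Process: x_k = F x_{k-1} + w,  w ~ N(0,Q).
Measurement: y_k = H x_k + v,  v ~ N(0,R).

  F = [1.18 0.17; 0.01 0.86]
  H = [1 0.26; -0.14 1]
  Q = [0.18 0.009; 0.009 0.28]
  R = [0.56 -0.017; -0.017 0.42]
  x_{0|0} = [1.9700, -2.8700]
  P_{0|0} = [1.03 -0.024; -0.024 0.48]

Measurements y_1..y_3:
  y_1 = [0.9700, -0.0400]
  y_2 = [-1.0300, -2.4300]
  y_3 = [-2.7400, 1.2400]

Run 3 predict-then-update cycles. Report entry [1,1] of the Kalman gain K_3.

K[1,1] = 0.4971

step 1: x^-=[1.8367, -2.4485]  P^-=[1.6184 0.0669; 0.0669 0.6347]  S=[2.2561 -0.0141; -0.0141 1.0677]  K=[0.7242 -0.1400; 0.1065 0.5871]  nu=[-0.2301, 2.6656]  x^+=[1.2969, -0.9080]  P^+=[0.4114 -0.0135; -0.0135 0.2429]
step 2: x^-=[1.3760, -0.7679]  P^-=[0.7545 0.0356; 0.0356 0.4594]  S=[1.3641 0.0312; 0.0312 0.8843]  K=[0.5622 -0.0990; 0.1020 0.5103]  nu=[-2.2063, -1.4694]  x^+=[0.2811, -1.7430]  P^+=[0.3182 -0.0066; -0.0066 0.2117]
step 3: x^-=[0.0354, -1.4961]  P^-=[0.6265 0.0370; 0.0370 0.4365]  S=[1.2353 0.0444; 0.0444 0.8584]  K=[0.5181 -0.0859; 0.1040 0.4971]  nu=[-2.3864, 2.7411]  x^+=[-1.4364, -0.3817]  P^+=[0.2926 -0.0039; -0.0039 0.2065]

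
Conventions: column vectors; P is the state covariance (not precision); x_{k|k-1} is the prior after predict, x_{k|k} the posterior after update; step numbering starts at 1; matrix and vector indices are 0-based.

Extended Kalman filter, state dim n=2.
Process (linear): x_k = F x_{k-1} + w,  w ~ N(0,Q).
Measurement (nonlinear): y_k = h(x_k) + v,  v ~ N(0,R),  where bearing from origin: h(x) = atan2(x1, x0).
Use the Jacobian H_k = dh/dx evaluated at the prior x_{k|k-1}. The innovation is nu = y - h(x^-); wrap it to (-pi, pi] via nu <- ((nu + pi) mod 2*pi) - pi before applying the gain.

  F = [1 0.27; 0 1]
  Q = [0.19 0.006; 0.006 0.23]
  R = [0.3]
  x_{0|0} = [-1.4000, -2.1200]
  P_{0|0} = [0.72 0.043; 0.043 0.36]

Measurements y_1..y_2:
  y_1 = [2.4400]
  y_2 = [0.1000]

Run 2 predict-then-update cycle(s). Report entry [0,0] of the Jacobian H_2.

step 1: x^-=[-1.9724, -2.1200]  P^-=[0.9595 0.1462; 0.1462 0.5900]  H_jac=[0.2528 -0.2352]  S=[0.3766]  K=[0.5528; -0.2704]  nu=[-1.5230]  x^+=[-2.8144, -1.7082]  P^+=[0.8444 0.2025; 0.2025 0.5625]
step 2: x^-=[-3.2756, -1.7082]  P^-=[1.1847 0.3604; 0.3604 0.7925]  H_jac=[0.1252 -0.2400]  S=[0.3426]  K=[0.1804; -0.4236]  nu=[2.7609]  x^+=[-2.7776, -2.8776]  P^+=[1.1736 0.3865; 0.3865 0.7310]

H_jac[0,0] = 0.1252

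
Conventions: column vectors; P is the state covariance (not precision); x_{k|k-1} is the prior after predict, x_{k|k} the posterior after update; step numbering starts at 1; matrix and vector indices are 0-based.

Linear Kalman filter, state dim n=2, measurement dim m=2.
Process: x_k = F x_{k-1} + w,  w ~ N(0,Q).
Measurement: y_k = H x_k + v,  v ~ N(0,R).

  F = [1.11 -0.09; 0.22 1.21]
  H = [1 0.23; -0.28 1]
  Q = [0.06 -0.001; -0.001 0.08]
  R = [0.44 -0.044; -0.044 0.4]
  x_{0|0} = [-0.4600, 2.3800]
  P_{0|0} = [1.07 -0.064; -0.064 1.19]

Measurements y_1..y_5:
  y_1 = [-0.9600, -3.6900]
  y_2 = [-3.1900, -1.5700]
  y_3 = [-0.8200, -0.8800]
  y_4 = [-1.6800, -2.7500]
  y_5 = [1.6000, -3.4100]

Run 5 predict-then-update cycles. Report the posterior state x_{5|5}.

step 1: x^-=[-0.7248, 2.7786]  P^-=[1.4008 0.0460; 0.0460 1.8400]  S=[1.9593 0.0300; 0.0300 2.3240]  K=[0.7228 -0.1583; 0.2275 0.7832]  nu=[-0.8743, -6.6715]  x^+=[-0.3006, -2.6457]  P^+=[0.3259 -0.0039; -0.0039 0.3022]
step 2: x^-=[-0.0955, -3.2674]  P^-=[0.4647 0.0405; 0.0405 0.5362]  S=[0.9517 -0.0129; -0.0129 0.9499]  K=[0.4969 -0.0876; 0.1797 0.5549]  nu=[-2.3430, 1.6706]  x^+=[-1.4061, -2.7613]  P^+=[0.2213 0.0051; 0.0051 0.2155]
step 3: x^-=[-1.3122, -3.6505]  P^-=[0.3334 0.0363; 0.0363 0.4089]  S=[0.8118 -0.0093; -0.0093 0.8147]  K=[0.4203 -0.0652; 0.1662 0.4913]  nu=[1.3318, 2.4031]  x^+=[-0.9092, -2.2484]  P^+=[0.1861 0.0075; 0.0075 0.1913]
step 4: x^-=[-0.8068, -2.9206]  P^-=[0.2893 0.0336; 0.0336 0.3731]  S=[0.7645 -0.0078; -0.0078 0.7770]  K=[0.3879 -0.0572; 0.1609 0.4697]  nu=[-0.2014, -0.0554]  x^+=[-0.8818, -2.9790]  P^+=[0.1714 0.0080; 0.0080 0.1831]
step 5: x^-=[-0.7107, -3.7986]  P^-=[0.2710 0.0316; 0.0316 0.3606]  S=[0.7446 -0.0074; -0.0074 0.7642]  K=[0.3732 -0.0544; 0.1584 0.4619]  nu=[3.1844, 0.1896]  x^+=[0.4673, -3.2067]  P^+=[0.1648 0.0080; 0.0080 0.1800]

x_post = [0.4673, -3.2067]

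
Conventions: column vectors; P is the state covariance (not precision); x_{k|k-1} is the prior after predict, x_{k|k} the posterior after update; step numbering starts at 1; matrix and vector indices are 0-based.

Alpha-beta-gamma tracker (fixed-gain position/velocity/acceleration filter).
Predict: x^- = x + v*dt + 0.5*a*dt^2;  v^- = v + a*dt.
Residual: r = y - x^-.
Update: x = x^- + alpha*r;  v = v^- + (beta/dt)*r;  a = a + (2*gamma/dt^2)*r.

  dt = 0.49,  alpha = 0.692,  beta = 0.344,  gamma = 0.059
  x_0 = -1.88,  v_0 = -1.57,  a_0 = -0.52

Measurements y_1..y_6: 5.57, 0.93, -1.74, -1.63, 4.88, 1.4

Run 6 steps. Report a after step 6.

step 1: x_pred=-2.7117  r=8.2817  x^+=3.0192  v^+=3.9893  a^+=3.5502
step 2: x_pred=5.4002  r=-4.4702  x^+=2.3068  v^+=2.5906  a^+=1.3532
step 3: x_pred=3.7387  r=-5.4787  x^+=-0.0526  v^+=-0.5925  a^+=-1.3393
step 4: x_pred=-0.5037  r=-1.1263  x^+=-1.2831  v^+=-2.0395  a^+=-1.8929
step 5: x_pred=-2.5097  r=7.3897  x^+=2.6040  v^+=2.2208  a^+=1.7389
step 6: x_pred=3.9009  r=-2.5009  x^+=2.1703  v^+=1.3171  a^+=0.5098

a_post = 0.5098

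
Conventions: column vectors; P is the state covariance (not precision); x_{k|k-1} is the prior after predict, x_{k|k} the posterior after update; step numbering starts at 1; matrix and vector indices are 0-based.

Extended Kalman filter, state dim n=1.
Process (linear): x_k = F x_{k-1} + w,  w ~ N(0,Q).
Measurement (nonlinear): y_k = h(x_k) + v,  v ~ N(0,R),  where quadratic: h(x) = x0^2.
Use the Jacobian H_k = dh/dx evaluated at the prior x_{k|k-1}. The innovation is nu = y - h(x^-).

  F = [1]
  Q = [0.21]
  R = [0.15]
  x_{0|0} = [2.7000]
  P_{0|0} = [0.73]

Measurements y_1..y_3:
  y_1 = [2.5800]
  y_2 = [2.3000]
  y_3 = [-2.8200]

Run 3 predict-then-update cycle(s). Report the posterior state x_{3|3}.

step 1: x^-=[2.7000]  P^-=[0.9400]  H_jac=[5.4000]  S=[27.5604]  K=[0.1842]  nu=[-4.7100]  x^+=[1.8325]  P^+=[0.0051]
step 2: x^-=[1.8325]  P^-=[0.2151]  H_jac=[3.6650]  S=[3.0396]  K=[0.2594]  nu=[-1.0581]  x^+=[1.5581]  P^+=[0.0106]
step 3: x^-=[1.5581]  P^-=[0.2206]  H_jac=[3.1161]  S=[2.2922]  K=[0.2999]  nu=[-5.2475]  x^+=[-0.0157]  P^+=[0.0144]

x_post = [-0.0157]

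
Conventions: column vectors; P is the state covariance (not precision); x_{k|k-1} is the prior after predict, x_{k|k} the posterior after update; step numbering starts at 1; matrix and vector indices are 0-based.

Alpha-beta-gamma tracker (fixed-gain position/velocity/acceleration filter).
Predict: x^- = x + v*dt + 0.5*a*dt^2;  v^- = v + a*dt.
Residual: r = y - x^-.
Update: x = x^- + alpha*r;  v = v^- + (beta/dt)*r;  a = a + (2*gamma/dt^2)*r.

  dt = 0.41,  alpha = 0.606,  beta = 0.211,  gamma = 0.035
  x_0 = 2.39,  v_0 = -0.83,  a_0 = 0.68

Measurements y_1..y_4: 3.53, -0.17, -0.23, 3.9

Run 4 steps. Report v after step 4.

v_post = 0.5349

step 1: x_pred=2.1069  r=1.4231  x^+=2.9693  v^+=0.1812  a^+=1.2726
step 2: x_pred=3.1505  r=-3.3205  x^+=1.1383  v^+=-1.0059  a^+=-0.1101
step 3: x_pred=0.7166  r=-0.9466  x^+=0.1430  v^+=-1.5382  a^+=-0.5043
step 4: x_pred=-0.5301  r=4.4301  x^+=2.1545  v^+=0.5349  a^+=1.3405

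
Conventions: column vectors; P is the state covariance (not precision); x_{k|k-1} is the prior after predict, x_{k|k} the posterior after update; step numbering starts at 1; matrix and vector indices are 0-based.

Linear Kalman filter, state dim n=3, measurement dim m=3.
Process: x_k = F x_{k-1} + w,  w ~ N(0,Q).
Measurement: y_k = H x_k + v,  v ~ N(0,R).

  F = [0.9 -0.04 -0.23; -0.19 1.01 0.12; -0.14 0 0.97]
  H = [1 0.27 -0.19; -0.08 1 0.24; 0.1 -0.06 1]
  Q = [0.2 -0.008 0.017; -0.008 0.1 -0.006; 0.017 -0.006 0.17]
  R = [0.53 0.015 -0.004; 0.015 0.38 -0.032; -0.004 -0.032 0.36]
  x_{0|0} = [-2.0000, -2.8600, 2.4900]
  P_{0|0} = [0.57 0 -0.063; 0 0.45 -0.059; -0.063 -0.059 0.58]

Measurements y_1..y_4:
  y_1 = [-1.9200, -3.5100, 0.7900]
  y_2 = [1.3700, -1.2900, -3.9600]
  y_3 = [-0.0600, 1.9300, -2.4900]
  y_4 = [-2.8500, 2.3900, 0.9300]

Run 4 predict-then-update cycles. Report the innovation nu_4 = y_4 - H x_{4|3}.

innov = [-3.0545, 3.0331, 2.3688]

step 1: x^-=[-2.2583, -2.2098, 2.6953]  P^-=[0.7181 -0.1352 -0.2390; -0.1352 0.5765 0.0315; -0.2390 0.0315 0.7440]  S=[1.3315 -0.1179 -0.3040; -0.1179 1.0499 0.1365; -0.3040 0.1365 1.0633]  K=[0.5361 -0.1814 0.0270; 0.0447 0.5817 -0.0775; -0.1260 0.1231 0.6236]  nu=[1.4471, -2.1277, -1.8121]  x^+=[-1.1454, -3.2425, 1.1211]  P^+=[0.2873 -0.0346 -0.0174; -0.0346 0.2285 -0.0295; -0.0174 -0.0295 0.2210]
step 2: x^-=[-1.1591, -2.9227, 1.2478]  P^-=[0.4539 -0.0998 -0.0833; -0.0998 0.3536 0.0068; -0.0833 0.0068 0.3884]  S=[1.0008 -0.0633 -0.1147; -0.0633 0.7813 0.0373; -0.1147 0.0373 0.7379]  K=[0.4357 -0.1661 0.0328; 0.0179 0.4689 -0.0539; -0.0918 0.1055 0.4949]  nu=[3.5553, 1.2405, -5.2673]  x^+=[0.0113, -1.9935, -1.5542]  P^+=[0.2361 -0.0362 -0.0104; -0.0362 0.1821 -0.0199; -0.0104 -0.0199 0.1750]
step 3: x^-=[0.4474, -2.2020, -1.5092]  P^-=[0.4074 -0.0906 -0.0606; -0.0906 0.3063 0.0083; -0.0606 0.0083 0.3421]  S=[0.9453 -0.0557 -0.0874; -0.0557 0.7294 0.0306; -0.0874 0.0306 0.6952]  K=[0.4114 -0.1591 0.0379; 0.0114 0.4354 -0.0452; -0.0811 0.1048 0.4678]  nu=[-0.1996, 4.5300, -1.1577]  x^+=[-0.3991, -0.1798, -1.5597]  P^+=[0.2237 -0.0358 -0.0074; -0.0358 0.1682 -0.0166; -0.0074 -0.0166 0.1651]
step 4: x^-=[0.0067, -0.2929, -1.4570]  P^-=[0.3956 -0.0876 -0.0543; -0.0876 0.2921 0.0095; -0.0543 0.0095 0.3318]  S=[0.9312 -0.0537 -0.0799; -0.0537 0.7144 0.0301; -0.0799 0.0301 0.6858]  K=[0.4049 -0.1565 0.0402; 0.0095 0.4243 -0.0420; -0.0776 0.1055 0.4613]  nu=[-3.0545, 3.0331, 2.3688]  x^+=[-1.6094, 0.8655, 0.1928]  P^+=[0.2205 -0.0355 -0.0063; -0.0355 0.1636 -0.0154; -0.0063 -0.0154 0.1627]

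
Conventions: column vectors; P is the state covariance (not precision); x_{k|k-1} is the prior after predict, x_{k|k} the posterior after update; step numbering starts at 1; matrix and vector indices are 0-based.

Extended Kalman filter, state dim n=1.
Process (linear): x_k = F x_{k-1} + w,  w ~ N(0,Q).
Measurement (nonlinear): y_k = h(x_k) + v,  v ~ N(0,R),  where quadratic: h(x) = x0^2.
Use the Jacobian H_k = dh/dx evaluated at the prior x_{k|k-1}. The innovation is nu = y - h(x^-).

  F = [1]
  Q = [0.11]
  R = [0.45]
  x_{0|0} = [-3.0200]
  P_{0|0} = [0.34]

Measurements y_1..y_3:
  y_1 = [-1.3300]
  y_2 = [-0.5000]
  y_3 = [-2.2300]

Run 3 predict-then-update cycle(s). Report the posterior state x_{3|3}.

x_post = [0.0430]

step 1: x^-=[-3.0200]  P^-=[0.4500]  H_jac=[-6.0400]  S=[16.8667]  K=[-0.1611]  nu=[-10.4504]  x^+=[-1.3360]  P^+=[0.0120]
step 2: x^-=[-1.3360]  P^-=[0.1220]  H_jac=[-2.6719]  S=[1.3210]  K=[-0.2468]  nu=[-2.2848]  x^+=[-0.7721]  P^+=[0.0416]
step 3: x^-=[-0.7721]  P^-=[0.1516]  H_jac=[-1.5443]  S=[0.8114]  K=[-0.2884]  nu=[-2.8262]  x^+=[0.0430]  P^+=[0.0841]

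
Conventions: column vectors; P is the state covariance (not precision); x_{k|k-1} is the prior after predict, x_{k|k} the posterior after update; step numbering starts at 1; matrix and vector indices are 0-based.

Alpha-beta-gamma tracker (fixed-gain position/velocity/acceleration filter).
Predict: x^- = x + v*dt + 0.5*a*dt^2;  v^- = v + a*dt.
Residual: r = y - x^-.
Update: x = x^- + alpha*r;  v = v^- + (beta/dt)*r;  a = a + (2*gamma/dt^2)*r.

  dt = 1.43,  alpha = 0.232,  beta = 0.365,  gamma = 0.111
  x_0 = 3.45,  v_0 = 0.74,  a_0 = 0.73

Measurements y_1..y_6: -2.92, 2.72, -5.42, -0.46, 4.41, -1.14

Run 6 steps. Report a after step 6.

a_post = 1.3017

step 1: x_pred=5.2546  r=-8.1746  x^+=3.3581  v^+=-0.3026  a^+=-0.1575
step 2: x_pred=2.7643  r=-0.0443  x^+=2.7541  v^+=-0.5391  a^+=-0.1623
step 3: x_pred=1.8172  r=-7.2372  x^+=0.1382  v^+=-2.6184  a^+=-0.9480
step 4: x_pred=-4.5754  r=4.1154  x^+=-3.6206  v^+=-2.9236  a^+=-0.5012
step 5: x_pred=-8.3138  r=12.7238  x^+=-5.3618  v^+=-0.3926  a^+=0.8801
step 6: x_pred=-5.0234  r=3.8834  x^+=-4.1224  v^+=1.8572  a^+=1.3017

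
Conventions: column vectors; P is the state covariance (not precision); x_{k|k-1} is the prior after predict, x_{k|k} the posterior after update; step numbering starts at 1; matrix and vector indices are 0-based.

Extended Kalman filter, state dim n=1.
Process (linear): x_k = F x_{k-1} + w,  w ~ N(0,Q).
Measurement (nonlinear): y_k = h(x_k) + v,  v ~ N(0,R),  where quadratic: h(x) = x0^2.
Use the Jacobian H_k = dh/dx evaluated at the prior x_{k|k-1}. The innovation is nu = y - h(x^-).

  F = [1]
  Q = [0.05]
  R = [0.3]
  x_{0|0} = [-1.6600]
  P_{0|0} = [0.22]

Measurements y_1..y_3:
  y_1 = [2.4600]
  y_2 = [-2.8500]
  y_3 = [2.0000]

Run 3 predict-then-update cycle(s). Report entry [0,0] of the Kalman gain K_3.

K[0,0] = -0.1568

step 1: x^-=[-1.6600]  P^-=[0.2700]  H_jac=[-3.3200]  S=[3.2760]  K=[-0.2736]  nu=[-0.2956]  x^+=[-1.5791]  P^+=[0.0247]
step 2: x^-=[-1.5791]  P^-=[0.0747]  H_jac=[-3.1582]  S=[1.0453]  K=[-0.2258]  nu=[-5.3436]  x^+=[-0.3727]  P^+=[0.0214]
step 3: x^-=[-0.3727]  P^-=[0.0714]  H_jac=[-0.7455]  S=[0.3397]  K=[-0.1568]  nu=[1.8611]  x^+=[-0.6645]  P^+=[0.0631]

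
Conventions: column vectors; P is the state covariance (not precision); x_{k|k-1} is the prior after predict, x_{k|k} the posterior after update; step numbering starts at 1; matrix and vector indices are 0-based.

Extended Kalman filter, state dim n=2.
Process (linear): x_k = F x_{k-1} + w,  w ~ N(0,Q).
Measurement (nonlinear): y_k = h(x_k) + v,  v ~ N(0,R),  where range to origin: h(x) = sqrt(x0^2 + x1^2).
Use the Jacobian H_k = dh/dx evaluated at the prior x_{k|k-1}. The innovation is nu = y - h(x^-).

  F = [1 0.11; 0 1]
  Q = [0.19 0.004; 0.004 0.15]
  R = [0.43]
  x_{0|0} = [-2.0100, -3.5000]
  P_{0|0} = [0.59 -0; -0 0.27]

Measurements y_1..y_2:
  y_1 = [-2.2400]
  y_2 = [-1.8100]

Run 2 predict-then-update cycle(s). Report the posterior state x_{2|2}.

x_post = [-0.7022, 0.2143]

step 1: x^-=[-2.3950, -3.5000]  P^-=[0.7833 0.0337; 0.0337 0.4200]  H_jac=[-0.5647 -0.8253]  S=[0.9973]  K=[-0.4714; -0.3667]  nu=[-6.4810]  x^+=[0.6604, -1.1237]  P^+=[0.5616 -0.1387; -0.1387 0.2859]
step 2: x^-=[0.5367, -1.1237]  P^-=[0.7246 -0.1032; -0.1032 0.4359]  H_jac=[0.4310 -0.9024]  S=[0.9998]  K=[0.4055; -0.4379]  nu=[-3.0553]  x^+=[-0.7022, 0.2143]  P^+=[0.5602 0.0743; 0.0743 0.2442]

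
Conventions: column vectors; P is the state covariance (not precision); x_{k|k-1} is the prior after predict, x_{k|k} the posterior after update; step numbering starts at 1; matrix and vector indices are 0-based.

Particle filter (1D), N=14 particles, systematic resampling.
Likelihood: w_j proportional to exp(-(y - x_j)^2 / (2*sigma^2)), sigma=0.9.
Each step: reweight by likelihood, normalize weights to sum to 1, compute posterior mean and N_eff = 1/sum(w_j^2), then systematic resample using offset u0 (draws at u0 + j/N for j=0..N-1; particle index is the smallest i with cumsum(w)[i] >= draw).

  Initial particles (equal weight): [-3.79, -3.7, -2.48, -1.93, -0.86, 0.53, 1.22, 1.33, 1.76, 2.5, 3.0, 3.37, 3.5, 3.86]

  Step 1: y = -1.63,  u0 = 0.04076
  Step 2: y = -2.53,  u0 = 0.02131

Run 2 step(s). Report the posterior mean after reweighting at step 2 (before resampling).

step 1: w=[0.0227, 0.0287, 0.2587, 0.3822, 0.2802, 0.0227, 0.0027, 0.0018, 0.0003, 0.0000, 0.0000, 0.0000, 0.0000, 0.0000]  mean=-1.7940  Neff=3.4085  idx=[1, 2, 2, 2, 3, 3, 3, 3, 3, 3, 4, 4, 4, 4]
step 2: w=[0.0480, 0.1116, 0.1116, 0.1116, 0.0895, 0.0895, 0.0895, 0.0895, 0.0895, 0.0895, 0.0200, 0.0200, 0.0200, 0.0200]  mean=-2.1136  Neff=11.1891  idx=[0, 1, 2, 2, 3, 3, 4, 5, 6, 7, 7, 8, 9, 11]

post_mean = -2.1136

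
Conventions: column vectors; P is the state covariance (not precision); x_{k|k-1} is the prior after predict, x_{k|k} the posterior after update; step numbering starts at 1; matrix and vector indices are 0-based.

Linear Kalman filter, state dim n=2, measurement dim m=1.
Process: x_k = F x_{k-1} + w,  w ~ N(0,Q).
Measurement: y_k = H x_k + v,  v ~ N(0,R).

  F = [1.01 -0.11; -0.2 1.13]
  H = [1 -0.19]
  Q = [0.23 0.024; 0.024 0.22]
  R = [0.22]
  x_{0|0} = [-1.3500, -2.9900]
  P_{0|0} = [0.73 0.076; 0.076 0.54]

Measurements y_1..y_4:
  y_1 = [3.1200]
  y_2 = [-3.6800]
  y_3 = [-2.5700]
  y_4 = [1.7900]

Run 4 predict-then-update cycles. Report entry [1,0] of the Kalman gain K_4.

K[1,0] = -0.5697

step 1: x^-=[-1.0346, -3.1087]  P^-=[0.9643 -0.1022; -0.1022 0.9044]  S=[1.2558]  K=[0.7834; -0.2182]  nu=[3.5639]  x^+=[1.7572, -3.8863]  P^+=[0.1937 0.1125; 0.1125 0.8446]
step 2: x^-=[2.2023, -4.7430]  P^-=[0.4128 0.0107; 0.0107 1.2554]  S=[0.6741]  K=[0.6094; -0.3379]  nu=[-6.7835]  x^+=[-1.9317, -2.4506]  P^+=[0.1625 0.1495; 0.1495 1.1784]
step 3: x^-=[-1.6814, -2.3828]  P^-=[0.3768 0.0187; 0.0187 1.6636]  S=[0.6497]  K=[0.5744; -0.4577]  nu=[-1.3413]  x^+=[-2.4519, -1.7689]  P^+=[0.1624 0.1895; 0.1895 1.5275]
step 4: x^-=[-2.2819, -1.5084]  P^-=[0.3720 0.0218; 0.0218 2.0912]  S=[0.6592]  K=[0.5580; -0.5697]  nu=[3.7853]  x^+=[-0.1695, -3.6648]  P^+=[0.1667 0.2314; 0.2314 1.8773]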